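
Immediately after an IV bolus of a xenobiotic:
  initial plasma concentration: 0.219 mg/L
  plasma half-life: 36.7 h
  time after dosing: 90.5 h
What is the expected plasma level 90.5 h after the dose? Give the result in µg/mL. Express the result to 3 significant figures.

k = ln2 / t½ = 0.693147 / 36.7 = 0.01889 h⁻¹
C = C₀ · e^(−k·t) = 0.2190 × e^(−0.01889 × 90.5)
  = 0.2190 × 0.1809 = 0.03962 mg/L
(0.03962 mg/L = 0.03962 µg/mL)

0.0396 µg/mL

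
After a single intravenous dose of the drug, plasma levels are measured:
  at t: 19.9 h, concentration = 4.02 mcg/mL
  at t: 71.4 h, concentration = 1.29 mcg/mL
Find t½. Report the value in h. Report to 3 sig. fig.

31.4 h

k = ln(C₁/C₂) / (t₂ − t₁) = ln(4.02/1.29) / (71.4 − 19.9)
  = 1.137 / 51.50 = 0.02208 h⁻¹
t½ = ln2 / k = 0.693147 / 0.02208 = 31.39 h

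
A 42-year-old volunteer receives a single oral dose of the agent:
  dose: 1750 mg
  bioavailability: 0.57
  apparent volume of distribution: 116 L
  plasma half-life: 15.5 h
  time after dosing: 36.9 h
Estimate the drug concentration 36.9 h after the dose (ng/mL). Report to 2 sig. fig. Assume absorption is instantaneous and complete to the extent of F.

1700 ng/mL

Amount reaching circulation = F × Dose = 0.57 × 1750 = 997.5 mg
C₀ = F·Dose / Vd = 997.5 / 116 = 8.599 mg/L
k = ln2 / t½ = 0.693147 / 15.5 = 0.04472 h⁻¹
C = C₀ · e^(−k·t) = 8.599 × e^(−0.04472 × 36.9)
  = 8.599 × 0.1920 = 1.651 mg/L
Convert: 1.651 mg/L × 1000 = 1651 ng/mL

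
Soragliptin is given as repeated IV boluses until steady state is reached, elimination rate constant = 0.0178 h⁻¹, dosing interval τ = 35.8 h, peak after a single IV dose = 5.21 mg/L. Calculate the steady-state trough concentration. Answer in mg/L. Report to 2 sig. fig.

5.8 mg/L

e^(−kτ) = e^(−0.01780 × 35.8) = 0.5287
Accumulation ratio R = 1 / (1 − e^(−kτ)) = 1 / (1 − 0.5287) = 2.122
Steady-state trough = C₀ × R × e^(−kτ) = 5.21 × 2.122 × 0.5287 = 5.845 mg/L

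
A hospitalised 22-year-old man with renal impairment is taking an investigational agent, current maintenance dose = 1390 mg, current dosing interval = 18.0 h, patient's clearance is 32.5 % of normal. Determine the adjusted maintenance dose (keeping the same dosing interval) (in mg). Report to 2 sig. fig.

To keep the same average steady-state level, dosing rate must scale with clearance.
CL ratio = 32.5 / 100 = 0.3250
New dose (same interval) = 1390 × 0.3250 = 451.8 mg

450 mg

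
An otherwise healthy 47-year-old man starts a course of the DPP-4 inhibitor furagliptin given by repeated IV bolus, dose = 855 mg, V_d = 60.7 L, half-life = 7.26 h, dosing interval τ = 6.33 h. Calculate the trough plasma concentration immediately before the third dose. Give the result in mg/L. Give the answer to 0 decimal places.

12 mg/L

C₀ per dose = Dose / Vd = 855 / 60.7 = 14.09 mg/L
k = ln2 / t½ = 0.693147 / 7.26 = 0.09547 h⁻¹
Fraction remaining after one interval: r = e^(−kτ) = e^(−0.09547 × 6.33) = 0.5464
Before dose 3, 2 doses have been given (aged 1τ, 2τ).
C_trough = C₀ × (r + r²) = 14.09 × (0.5464 + 0.2986) = 11.91 mg/L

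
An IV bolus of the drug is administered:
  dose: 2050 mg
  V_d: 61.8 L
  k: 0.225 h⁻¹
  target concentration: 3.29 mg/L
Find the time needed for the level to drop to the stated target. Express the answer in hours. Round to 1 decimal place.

10.3 h

C₀ = Dose / Vd = 2050 / 61.8 = 33.17 mg/L
t = ln(C₀ / C) / k = ln(33.17 / 3.29) / 0.2250
  = ln(10.08) / 0.2250 = 2.311 / 0.2250 = 10.27 h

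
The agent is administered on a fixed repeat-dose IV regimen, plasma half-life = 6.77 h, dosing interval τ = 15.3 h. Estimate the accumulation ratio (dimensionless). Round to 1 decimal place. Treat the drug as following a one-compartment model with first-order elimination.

k = ln2 / t½ = 0.693147 / 6.77 = 0.1024 h⁻¹
e^(−kτ) = e^(−0.1024 × 15.3) = 0.2087
Accumulation ratio R = 1 / (1 − e^(−kτ)) = 1 / (1 − 0.2087) = 1.264

1.3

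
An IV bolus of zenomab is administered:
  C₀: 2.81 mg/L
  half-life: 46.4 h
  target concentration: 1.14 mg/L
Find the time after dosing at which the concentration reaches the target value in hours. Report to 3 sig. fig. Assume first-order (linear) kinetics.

k = ln2 / t½ = 0.693147 / 46.4 = 0.01494 h⁻¹
t = ln(C₀ / C) / k = ln(2.810 / 1.14) / 0.01494
  = ln(2.465) / 0.01494 = 0.9022 / 0.01494 = 60.39 h

60.4 h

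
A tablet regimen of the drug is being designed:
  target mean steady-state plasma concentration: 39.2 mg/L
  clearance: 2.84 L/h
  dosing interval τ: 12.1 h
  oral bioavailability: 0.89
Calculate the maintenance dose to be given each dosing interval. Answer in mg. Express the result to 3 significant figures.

At steady state, F × (Dose/τ) = Css × CL.
Dose = Css × CL × τ / F = 39.2 × 2.840 × 12.1 / 0.89 = 1514 mg

1510 mg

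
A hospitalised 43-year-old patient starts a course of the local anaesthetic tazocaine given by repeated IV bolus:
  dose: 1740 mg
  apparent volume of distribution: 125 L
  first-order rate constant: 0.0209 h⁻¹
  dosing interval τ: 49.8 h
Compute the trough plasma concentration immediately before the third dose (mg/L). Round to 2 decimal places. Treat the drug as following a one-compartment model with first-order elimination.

6.65 mg/L

C₀ per dose = Dose / Vd = 1740 / 125 = 13.92 mg/L
Fraction remaining after one interval: r = e^(−kτ) = e^(−0.02090 × 49.8) = 0.3532
Before dose 3, 2 doses have been given (aged 1τ, 2τ).
C_trough = C₀ × (r + r²) = 13.92 × (0.3532 + 0.1248) = 6.654 mg/L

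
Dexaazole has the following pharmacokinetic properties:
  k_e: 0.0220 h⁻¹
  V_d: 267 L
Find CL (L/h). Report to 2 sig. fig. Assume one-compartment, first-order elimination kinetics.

5.9 L/h

CL = k × Vd = 0.0220 × 267 = 5.874 L/h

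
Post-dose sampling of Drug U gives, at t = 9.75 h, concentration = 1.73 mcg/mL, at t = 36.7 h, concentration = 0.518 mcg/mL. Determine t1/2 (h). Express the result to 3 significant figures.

15.5 h

k = ln(C₁/C₂) / (t₂ − t₁) = ln(1.73/0.518) / (36.7 − 9.75)
  = 1.206 / 26.95 = 0.04475 h⁻¹
t½ = ln2 / k = 0.693147 / 0.04475 = 15.49 h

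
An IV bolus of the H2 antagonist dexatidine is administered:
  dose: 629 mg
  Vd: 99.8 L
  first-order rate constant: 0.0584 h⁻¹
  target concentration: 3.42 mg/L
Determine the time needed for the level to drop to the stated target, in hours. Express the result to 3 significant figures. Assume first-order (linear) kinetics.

10.5 h

C₀ = Dose / Vd = 629.0 / 99.8 = 6.303 mg/L
t = ln(C₀ / C) / k = ln(6.303 / 3.42) / 0.05840
  = ln(1.843) / 0.05840 = 0.6114 / 0.05840 = 10.47 h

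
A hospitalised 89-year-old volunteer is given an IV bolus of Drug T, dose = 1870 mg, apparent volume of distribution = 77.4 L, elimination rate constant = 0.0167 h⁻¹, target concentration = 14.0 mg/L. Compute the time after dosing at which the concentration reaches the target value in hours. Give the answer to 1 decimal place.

C₀ = Dose / Vd = 1870 / 77.4 = 24.16 mg/L
t = ln(C₀ / C) / k = ln(24.16 / 14.0) / 0.01670
  = ln(1.726) / 0.01670 = 0.5458 / 0.01670 = 32.68 h

32.7 h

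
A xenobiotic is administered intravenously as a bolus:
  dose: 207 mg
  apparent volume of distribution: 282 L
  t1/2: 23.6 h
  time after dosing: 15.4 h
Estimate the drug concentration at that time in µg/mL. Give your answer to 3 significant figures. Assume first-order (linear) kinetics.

0.467 µg/mL

C₀ = Dose / Vd = 207.0 / 282 = 0.7340 mg/L
k = ln2 / t½ = 0.693147 / 23.6 = 0.02937 h⁻¹
C = C₀ · e^(−k·t) = 0.7340 × e^(−0.02937 × 15.4)
  = 0.7340 × 0.6362 = 0.4670 mg/L
(0.4670 mg/L = 0.4670 µg/mL)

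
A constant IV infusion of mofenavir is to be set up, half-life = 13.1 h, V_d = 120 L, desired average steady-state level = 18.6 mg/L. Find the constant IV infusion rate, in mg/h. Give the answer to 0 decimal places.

k = ln2 / t½ = 0.693147 / 13.1 = 0.05291 h⁻¹
CL = k × Vd = 0.05291 × 120 = 6.349 L/h
At steady state, infusion rate R₀ = Css × CL = 18.6 × 6.349 = 118.1 mg/h

118 mg/h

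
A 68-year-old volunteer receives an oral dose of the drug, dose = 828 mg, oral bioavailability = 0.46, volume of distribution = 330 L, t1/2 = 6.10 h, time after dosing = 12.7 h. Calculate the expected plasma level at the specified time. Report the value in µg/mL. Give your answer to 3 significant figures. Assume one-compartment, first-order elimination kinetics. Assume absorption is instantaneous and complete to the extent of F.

0.273 µg/mL

Amount reaching circulation = F × Dose = 0.46 × 828.0 = 380.9 mg
C₀ = F·Dose / Vd = 380.9 / 330 = 1.154 mg/L
k = ln2 / t½ = 0.693147 / 6.10 = 0.1136 h⁻¹
C = C₀ · e^(−k·t) = 1.154 × e^(−0.1136 × 12.7)
  = 1.154 × 0.2363 = 0.2727 mg/L
(0.2727 mg/L = 0.2727 µg/mL)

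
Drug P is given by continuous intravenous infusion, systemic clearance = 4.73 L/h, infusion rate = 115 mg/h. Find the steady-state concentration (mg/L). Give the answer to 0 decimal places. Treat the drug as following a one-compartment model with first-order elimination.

24 mg/L

At steady state Css = R₀ / CL = 115 / 4.730 = 24.31 mg/L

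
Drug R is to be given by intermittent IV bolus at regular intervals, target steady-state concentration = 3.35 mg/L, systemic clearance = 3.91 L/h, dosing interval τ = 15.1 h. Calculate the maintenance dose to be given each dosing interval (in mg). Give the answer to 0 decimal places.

At steady state, Dose/τ = Css × CL.
Dose = Css × CL × τ = 3.35 × 3.910 × 15.1 = 197.8 mg

198 mg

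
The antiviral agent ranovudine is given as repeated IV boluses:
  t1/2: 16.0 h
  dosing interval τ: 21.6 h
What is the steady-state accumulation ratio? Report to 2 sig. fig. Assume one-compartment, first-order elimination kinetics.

1.6

k = ln2 / t½ = 0.693147 / 16.0 = 0.04332 h⁻¹
e^(−kτ) = e^(−0.04332 × 21.6) = 0.3923
Accumulation ratio R = 1 / (1 − e^(−kτ)) = 1 / (1 − 0.3923) = 1.646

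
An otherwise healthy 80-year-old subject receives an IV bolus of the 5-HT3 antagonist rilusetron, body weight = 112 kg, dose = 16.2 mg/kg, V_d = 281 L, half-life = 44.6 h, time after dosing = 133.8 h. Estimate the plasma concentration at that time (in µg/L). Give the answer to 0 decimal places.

807 µg/L

Total dose = 16.2 × 112 = 1814 mg
C₀ = Dose / Vd = 1814 / 281 = 6.456 mg/L
k = ln2 / t½ = 0.693147 / 44.6 = 0.01554 h⁻¹
t / t½ = 133.8 / 44.6 = 3 half-lives
C = C₀ × (1/2)^3 = 6.456 × 0.1250 = 0.8070 mg/L
Convert: 0.8070 mg/L × 1000 = 807.0 µg/L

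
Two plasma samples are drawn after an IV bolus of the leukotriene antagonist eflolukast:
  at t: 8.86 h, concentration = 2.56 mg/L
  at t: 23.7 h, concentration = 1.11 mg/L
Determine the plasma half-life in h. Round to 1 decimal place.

12.3 h

k = ln(C₁/C₂) / (t₂ − t₁) = ln(2.56/1.11) / (23.7 − 8.86)
  = 0.8356 / 14.84 = 0.05631 h⁻¹
t½ = ln2 / k = 0.693147 / 0.05631 = 12.31 h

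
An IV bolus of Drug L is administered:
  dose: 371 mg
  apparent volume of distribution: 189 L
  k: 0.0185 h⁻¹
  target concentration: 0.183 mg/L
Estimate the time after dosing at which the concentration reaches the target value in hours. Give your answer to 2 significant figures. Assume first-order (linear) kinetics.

130 h

C₀ = Dose / Vd = 371.0 / 189 = 1.963 mg/L
t = ln(C₀ / C) / k = ln(1.963 / 0.183) / 0.01850
  = ln(10.73) / 0.01850 = 2.373 / 0.01850 = 128.3 h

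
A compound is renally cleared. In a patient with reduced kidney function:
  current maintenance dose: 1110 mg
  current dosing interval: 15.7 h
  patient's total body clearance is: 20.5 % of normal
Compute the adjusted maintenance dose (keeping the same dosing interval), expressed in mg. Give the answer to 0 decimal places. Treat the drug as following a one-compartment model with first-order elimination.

To keep the same average steady-state level, dosing rate must scale with clearance.
CL ratio = 20.5 / 100 = 0.2050
New dose (same interval) = 1110 × 0.2050 = 227.6 mg

228 mg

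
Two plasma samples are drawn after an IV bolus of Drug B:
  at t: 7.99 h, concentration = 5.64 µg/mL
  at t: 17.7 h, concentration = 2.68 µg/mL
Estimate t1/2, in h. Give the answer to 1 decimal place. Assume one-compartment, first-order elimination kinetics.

k = ln(C₁/C₂) / (t₂ − t₁) = ln(5.64/2.68) / (17.7 − 7.99)
  = 0.7441 / 9.710 = 0.07663 h⁻¹
t½ = ln2 / k = 0.693147 / 0.07663 = 9.045 h

9.0 h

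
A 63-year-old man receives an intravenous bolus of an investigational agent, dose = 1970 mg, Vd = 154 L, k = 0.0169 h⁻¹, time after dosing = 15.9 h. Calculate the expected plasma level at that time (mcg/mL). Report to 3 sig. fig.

9.78 mcg/mL

C₀ = Dose / Vd = 1970 / 154 = 12.79 mg/L
C = C₀ · e^(−k·t) = 12.79 × e^(−0.01690 × 15.9)
  = 12.79 × 0.7644 = 9.777 mg/L
(9.777 mg/L = 9.777 mcg/mL)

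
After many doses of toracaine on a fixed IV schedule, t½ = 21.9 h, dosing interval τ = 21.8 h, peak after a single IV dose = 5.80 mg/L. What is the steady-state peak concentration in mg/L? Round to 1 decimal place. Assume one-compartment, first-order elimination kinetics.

11.6 mg/L

k = ln2 / t½ = 0.693147 / 21.9 = 0.03165 h⁻¹
e^(−kτ) = e^(−0.03165 × 21.8) = 0.5016
Accumulation ratio R = 1 / (1 − e^(−kτ)) = 1 / (1 − 0.5016) = 2.006
Steady-state peak = C₀ × R = 5.80 × 2.006 = 11.63 mg/L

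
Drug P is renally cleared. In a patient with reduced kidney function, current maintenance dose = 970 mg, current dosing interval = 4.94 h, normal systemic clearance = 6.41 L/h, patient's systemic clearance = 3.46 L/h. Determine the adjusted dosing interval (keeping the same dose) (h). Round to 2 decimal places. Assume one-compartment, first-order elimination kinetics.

9.15 h

To keep the same average steady-state level, dosing rate must scale with clearance.
CL ratio = 3.46 / 6.41 = 0.5398
New interval (same dose) = 4.94 / 0.5398 = 9.152 h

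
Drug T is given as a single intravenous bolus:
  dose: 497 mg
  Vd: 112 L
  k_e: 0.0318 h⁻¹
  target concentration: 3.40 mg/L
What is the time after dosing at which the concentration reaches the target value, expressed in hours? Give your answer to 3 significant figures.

C₀ = Dose / Vd = 497.0 / 112 = 4.438 mg/L
t = ln(C₀ / C) / k = ln(4.438 / 3.40) / 0.03180
  = ln(1.305) / 0.03180 = 0.2662 / 0.03180 = 8.371 h

8.37 h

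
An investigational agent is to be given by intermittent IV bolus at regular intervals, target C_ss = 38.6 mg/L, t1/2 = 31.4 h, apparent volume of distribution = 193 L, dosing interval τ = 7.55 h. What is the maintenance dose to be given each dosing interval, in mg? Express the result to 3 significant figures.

k = ln2 / t½ = 0.693147 / 31.4 = 0.02207 h⁻¹
CL = k × Vd = 0.02207 × 193 = 4.260 L/h
At steady state, Dose/τ = Css × CL.
Dose = Css × CL × τ = 38.6 × 4.260 × 7.55 = 1241 mg

1240 mg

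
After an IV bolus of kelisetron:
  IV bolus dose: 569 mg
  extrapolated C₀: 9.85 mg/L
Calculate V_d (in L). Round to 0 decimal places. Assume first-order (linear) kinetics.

58 L

Vd = Dose / C₀ = 569.0 / 9.85 = 57.77 L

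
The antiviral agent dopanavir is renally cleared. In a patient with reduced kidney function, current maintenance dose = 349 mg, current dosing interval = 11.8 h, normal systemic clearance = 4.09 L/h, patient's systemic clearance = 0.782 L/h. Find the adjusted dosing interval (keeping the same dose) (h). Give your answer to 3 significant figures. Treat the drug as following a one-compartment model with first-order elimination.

To keep the same average steady-state level, dosing rate must scale with clearance.
CL ratio = 0.782 / 4.09 = 0.1912
New interval (same dose) = 11.8 / 0.1912 = 61.72 h

61.7 h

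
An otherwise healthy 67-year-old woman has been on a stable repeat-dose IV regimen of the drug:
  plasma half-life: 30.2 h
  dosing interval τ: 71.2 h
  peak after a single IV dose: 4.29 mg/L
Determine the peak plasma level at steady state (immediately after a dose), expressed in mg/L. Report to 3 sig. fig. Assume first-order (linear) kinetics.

5.33 mg/L

k = ln2 / t½ = 0.693147 / 30.2 = 0.02295 h⁻¹
e^(−kτ) = e^(−0.02295 × 71.2) = 0.1951
Accumulation ratio R = 1 / (1 − e^(−kτ)) = 1 / (1 − 0.1951) = 1.242
Steady-state peak = C₀ × R = 4.29 × 1.242 = 5.328 mg/L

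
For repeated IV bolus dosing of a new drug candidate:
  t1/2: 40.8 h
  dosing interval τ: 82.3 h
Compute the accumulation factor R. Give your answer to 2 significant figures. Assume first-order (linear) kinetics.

k = ln2 / t½ = 0.693147 / 40.8 = 0.01699 h⁻¹
e^(−kτ) = e^(−0.01699 × 82.3) = 0.2470
Accumulation ratio R = 1 / (1 − e^(−kτ)) = 1 / (1 − 0.2470) = 1.328

1.3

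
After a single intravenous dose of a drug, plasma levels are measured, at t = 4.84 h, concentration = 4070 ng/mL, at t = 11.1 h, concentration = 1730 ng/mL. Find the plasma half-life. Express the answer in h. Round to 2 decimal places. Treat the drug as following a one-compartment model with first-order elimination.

k = ln(C₁/C₂) / (t₂ − t₁) = ln(4070/1730) / (11.1 − 4.84)
  = 0.8555 / 6.260 = 0.1367 h⁻¹
t½ = ln2 / k = 0.693147 / 0.1367 = 5.071 h

5.07 h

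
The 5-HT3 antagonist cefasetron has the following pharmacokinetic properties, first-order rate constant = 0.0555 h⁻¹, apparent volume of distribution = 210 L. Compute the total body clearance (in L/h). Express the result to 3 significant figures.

CL = k × Vd = 0.0555 × 210 = 11.66 L/h

11.7 L/h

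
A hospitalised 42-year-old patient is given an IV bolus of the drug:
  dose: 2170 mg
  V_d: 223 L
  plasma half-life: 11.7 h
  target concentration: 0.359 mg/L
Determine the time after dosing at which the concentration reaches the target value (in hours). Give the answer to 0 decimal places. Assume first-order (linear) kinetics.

56 h

C₀ = Dose / Vd = 2170 / 223 = 9.731 mg/L
k = ln2 / t½ = 0.693147 / 11.7 = 0.05924 h⁻¹
t = ln(C₀ / C) / k = ln(9.731 / 0.359) / 0.05924
  = ln(27.11) / 0.05924 = 3.300 / 0.05924 = 55.71 h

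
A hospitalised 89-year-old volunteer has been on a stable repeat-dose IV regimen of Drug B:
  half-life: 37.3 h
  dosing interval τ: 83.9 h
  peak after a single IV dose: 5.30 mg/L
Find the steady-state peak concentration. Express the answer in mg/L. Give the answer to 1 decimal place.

k = ln2 / t½ = 0.693147 / 37.3 = 0.01858 h⁻¹
e^(−kτ) = e^(−0.01858 × 83.9) = 0.2104
Accumulation ratio R = 1 / (1 − e^(−kτ)) = 1 / (1 − 0.2104) = 1.266
Steady-state peak = C₀ × R = 5.30 × 1.266 = 6.710 mg/L

6.7 mg/L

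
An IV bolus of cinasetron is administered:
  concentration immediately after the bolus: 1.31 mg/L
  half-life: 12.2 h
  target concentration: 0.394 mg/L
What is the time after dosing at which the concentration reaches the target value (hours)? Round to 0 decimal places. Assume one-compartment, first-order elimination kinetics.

21 h

k = ln2 / t½ = 0.693147 / 12.2 = 0.05682 h⁻¹
t = ln(C₀ / C) / k = ln(1.310 / 0.394) / 0.05682
  = ln(3.325) / 0.05682 = 1.201 / 0.05682 = 21.14 h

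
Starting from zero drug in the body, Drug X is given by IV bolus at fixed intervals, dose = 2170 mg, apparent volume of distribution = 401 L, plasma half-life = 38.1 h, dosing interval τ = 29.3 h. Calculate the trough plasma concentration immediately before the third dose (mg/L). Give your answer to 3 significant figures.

5.04 mg/L

C₀ per dose = Dose / Vd = 2170 / 401 = 5.411 mg/L
k = ln2 / t½ = 0.693147 / 38.1 = 0.01819 h⁻¹
Fraction remaining after one interval: r = e^(−kτ) = e^(−0.01819 × 29.3) = 0.5869
Before dose 3, 2 doses have been given (aged 1τ, 2τ).
C_trough = C₀ × (r + r²) = 5.411 × (0.5869 + 0.3445) = 5.040 mg/L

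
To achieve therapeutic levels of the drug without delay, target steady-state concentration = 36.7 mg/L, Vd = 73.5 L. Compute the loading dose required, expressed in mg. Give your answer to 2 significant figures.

2700 mg

LD = Css × Vd = 36.7 × 73.5 = 2697 mg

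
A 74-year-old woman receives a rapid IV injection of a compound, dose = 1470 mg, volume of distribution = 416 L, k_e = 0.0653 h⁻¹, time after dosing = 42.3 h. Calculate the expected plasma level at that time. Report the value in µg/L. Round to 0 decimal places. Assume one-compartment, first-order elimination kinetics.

C₀ = Dose / Vd = 1470 / 416 = 3.534 mg/L
C = C₀ · e^(−k·t) = 3.534 × e^(−0.06530 × 42.3)
  = 3.534 × 0.06315 = 0.2232 mg/L
Convert: 0.2232 mg/L × 1000 = 223.2 µg/L

223 µg/L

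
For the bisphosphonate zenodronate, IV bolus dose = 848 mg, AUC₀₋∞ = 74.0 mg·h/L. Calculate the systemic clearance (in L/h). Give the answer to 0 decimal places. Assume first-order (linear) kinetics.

11 L/h

CL = Dose / AUC = 848 / 74.0 = 11.46 L/h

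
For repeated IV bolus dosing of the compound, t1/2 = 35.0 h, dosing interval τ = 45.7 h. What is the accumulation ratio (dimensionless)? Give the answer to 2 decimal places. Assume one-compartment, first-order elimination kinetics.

1.68

k = ln2 / t½ = 0.693147 / 35.0 = 0.01980 h⁻¹
e^(−kτ) = e^(−0.01980 × 45.7) = 0.4046
Accumulation ratio R = 1 / (1 − e^(−kτ)) = 1 / (1 − 0.4046) = 1.680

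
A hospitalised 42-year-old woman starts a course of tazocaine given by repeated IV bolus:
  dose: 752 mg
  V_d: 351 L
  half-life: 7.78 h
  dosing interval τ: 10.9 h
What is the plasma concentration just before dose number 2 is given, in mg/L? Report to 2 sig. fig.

0.81 mg/L

C₀ per dose = Dose / Vd = 752 / 351 = 2.142 mg/L
k = ln2 / t½ = 0.693147 / 7.78 = 0.08909 h⁻¹
Fraction remaining after one interval: r = e^(−kτ) = e^(−0.08909 × 10.9) = 0.3787
Before dose 2, 1 dose has been given (aged 1τ).
C_trough = C₀ × r = 2.142 × 0.3787 = 0.8112 mg/L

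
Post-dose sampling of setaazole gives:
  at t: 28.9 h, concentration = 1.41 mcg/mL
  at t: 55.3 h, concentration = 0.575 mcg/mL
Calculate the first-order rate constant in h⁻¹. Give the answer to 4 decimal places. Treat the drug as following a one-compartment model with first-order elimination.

0.0340 h⁻¹

k = ln(C₁/C₂) / (t₂ − t₁) = ln(1.41/0.575) / (55.3 − 28.9)
  = 0.8970 / 26.40 = 0.03398 h⁻¹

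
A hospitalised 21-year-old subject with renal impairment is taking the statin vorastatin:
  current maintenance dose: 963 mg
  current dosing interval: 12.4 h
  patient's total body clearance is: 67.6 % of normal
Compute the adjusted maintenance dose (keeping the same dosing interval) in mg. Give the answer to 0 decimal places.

To keep the same average steady-state level, dosing rate must scale with clearance.
CL ratio = 67.6 / 100 = 0.6760
New dose (same interval) = 963 × 0.6760 = 651.0 mg

651 mg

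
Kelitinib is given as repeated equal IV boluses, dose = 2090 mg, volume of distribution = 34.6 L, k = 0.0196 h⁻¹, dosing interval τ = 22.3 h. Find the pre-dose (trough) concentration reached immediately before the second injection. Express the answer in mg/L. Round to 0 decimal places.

39 mg/L

C₀ per dose = Dose / Vd = 2090 / 34.6 = 60.40 mg/L
Fraction remaining after one interval: r = e^(−kτ) = e^(−0.01960 × 22.3) = 0.6459
Before dose 2, 1 dose has been given (aged 1τ).
C_trough = C₀ × r = 60.40 × 0.6459 = 39.01 mg/L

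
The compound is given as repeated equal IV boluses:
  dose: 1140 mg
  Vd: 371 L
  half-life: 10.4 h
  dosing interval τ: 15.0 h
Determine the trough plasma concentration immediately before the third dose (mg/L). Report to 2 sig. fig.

C₀ per dose = Dose / Vd = 1140 / 371 = 3.073 mg/L
k = ln2 / t½ = 0.693147 / 10.4 = 0.06665 h⁻¹
Fraction remaining after one interval: r = e^(−kτ) = e^(−0.06665 × 15.0) = 0.3680
Before dose 3, 2 doses have been given (aged 1τ, 2τ).
C_trough = C₀ × (r + r²) = 3.073 × (0.3680 + 0.1354) = 1.547 mg/L

1.5 mg/L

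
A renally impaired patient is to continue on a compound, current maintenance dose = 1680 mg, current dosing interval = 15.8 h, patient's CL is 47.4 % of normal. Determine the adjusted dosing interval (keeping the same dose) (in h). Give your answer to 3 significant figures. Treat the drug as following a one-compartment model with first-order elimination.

To keep the same average steady-state level, dosing rate must scale with clearance.
CL ratio = 47.4 / 100 = 0.4740
New interval (same dose) = 15.8 / 0.4740 = 33.33 h

33.3 h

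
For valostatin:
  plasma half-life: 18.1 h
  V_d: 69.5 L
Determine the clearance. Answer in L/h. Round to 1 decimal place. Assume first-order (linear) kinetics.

k = ln2 / t½ = 0.693147 / 18.1 = 0.03830 h⁻¹
CL = k × Vd = 0.03830 × 69.5 = 2.662 L/h

2.7 L/h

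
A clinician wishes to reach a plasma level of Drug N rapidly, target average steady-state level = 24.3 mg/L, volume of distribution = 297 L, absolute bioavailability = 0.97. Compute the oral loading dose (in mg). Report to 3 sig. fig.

7440 mg

LD = Css × Vd / F = 24.3 × 297 / 0.97 = 7440 mg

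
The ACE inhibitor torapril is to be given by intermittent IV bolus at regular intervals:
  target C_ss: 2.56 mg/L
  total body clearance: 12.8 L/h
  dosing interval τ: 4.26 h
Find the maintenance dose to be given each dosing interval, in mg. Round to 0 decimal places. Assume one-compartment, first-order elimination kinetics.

At steady state, Dose/τ = Css × CL.
Dose = Css × CL × τ = 2.56 × 12.80 × 4.26 = 139.6 mg

140 mg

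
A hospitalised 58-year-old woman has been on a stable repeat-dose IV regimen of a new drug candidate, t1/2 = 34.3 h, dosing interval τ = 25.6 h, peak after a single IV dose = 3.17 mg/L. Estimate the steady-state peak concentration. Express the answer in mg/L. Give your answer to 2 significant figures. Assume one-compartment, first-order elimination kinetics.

7.8 mg/L

k = ln2 / t½ = 0.693147 / 34.3 = 0.02021 h⁻¹
e^(−kτ) = e^(−0.02021 × 25.6) = 0.5961
Accumulation ratio R = 1 / (1 − e^(−kτ)) = 1 / (1 − 0.5961) = 2.476
Steady-state peak = C₀ × R = 3.17 × 2.476 = 7.849 mg/L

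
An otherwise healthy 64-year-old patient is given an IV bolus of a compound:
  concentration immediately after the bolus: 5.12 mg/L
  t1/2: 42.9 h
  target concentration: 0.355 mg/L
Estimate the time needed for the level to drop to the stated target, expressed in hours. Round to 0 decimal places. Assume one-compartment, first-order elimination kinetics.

k = ln2 / t½ = 0.693147 / 42.9 = 0.01616 h⁻¹
t = ln(C₀ / C) / k = ln(5.120 / 0.355) / 0.01616
  = ln(14.42) / 0.01616 = 2.669 / 0.01616 = 165.2 h

165 h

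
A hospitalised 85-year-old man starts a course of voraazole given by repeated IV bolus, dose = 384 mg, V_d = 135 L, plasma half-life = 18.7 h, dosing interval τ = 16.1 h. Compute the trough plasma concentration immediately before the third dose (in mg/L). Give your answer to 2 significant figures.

2.4 mg/L

C₀ per dose = Dose / Vd = 384 / 135 = 2.844 mg/L
k = ln2 / t½ = 0.693147 / 18.7 = 0.03707 h⁻¹
Fraction remaining after one interval: r = e^(−kτ) = e^(−0.03707 × 16.1) = 0.5506
Before dose 3, 2 doses have been given (aged 1τ, 2τ).
C_trough = C₀ × (r + r²) = 2.844 × (0.5506 + 0.3032) = 2.428 mg/L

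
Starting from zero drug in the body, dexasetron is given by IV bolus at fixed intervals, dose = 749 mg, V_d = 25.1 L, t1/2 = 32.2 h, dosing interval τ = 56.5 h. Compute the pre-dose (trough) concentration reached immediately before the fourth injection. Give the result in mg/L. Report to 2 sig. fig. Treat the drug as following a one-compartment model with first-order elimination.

C₀ per dose = Dose / Vd = 749 / 25.1 = 29.84 mg/L
k = ln2 / t½ = 0.693147 / 32.2 = 0.02153 h⁻¹
Fraction remaining after one interval: r = e^(−kτ) = e^(−0.02153 × 56.5) = 0.2963
Before dose 4, 3 doses have been given (aged 1τ, 2τ, 3τ).
C_trough = C₀ × (r + r² + … + r^3) = C₀ × r(1−r^3)/(1−r)
        = 29.84 × 0.2963 × (1 − 0.02601) / (1 − 0.2963) = 12.24 mg/L

12 mg/L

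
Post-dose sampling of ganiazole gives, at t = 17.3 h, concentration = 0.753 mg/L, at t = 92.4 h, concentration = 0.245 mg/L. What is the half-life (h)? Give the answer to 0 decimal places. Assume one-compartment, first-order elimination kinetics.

k = ln(C₁/C₂) / (t₂ − t₁) = ln(0.753/0.245) / (92.4 − 17.3)
  = 1.123 / 75.10 = 0.01495 h⁻¹
t½ = ln2 / k = 0.693147 / 0.01495 = 46.36 h

46 h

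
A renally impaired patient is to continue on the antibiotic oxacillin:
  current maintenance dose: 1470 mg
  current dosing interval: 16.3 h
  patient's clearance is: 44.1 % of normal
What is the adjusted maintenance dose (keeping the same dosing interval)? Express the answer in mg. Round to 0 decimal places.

648 mg

To keep the same average steady-state level, dosing rate must scale with clearance.
CL ratio = 44.1 / 100 = 0.4410
New dose (same interval) = 1470 × 0.4410 = 648.3 mg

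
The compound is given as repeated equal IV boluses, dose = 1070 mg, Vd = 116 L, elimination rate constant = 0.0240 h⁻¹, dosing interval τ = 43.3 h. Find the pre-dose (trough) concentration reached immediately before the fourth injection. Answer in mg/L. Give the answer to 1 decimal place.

C₀ per dose = Dose / Vd = 1070 / 116 = 9.224 mg/L
Fraction remaining after one interval: r = e^(−kτ) = e^(−0.02400 × 43.3) = 0.3537
Before dose 4, 3 doses have been given (aged 1τ, 2τ, 3τ).
C_trough = C₀ × (r + r² + … + r^3) = C₀ × r(1−r^3)/(1−r)
        = 9.224 × 0.3537 × (1 − 0.04425) / (1 − 0.3537) = 4.825 mg/L

4.8 mg/L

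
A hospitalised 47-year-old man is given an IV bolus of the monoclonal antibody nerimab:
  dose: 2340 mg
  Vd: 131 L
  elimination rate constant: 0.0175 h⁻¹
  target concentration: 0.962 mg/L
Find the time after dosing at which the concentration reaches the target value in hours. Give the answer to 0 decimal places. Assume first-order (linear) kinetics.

167 h

C₀ = Dose / Vd = 2340 / 131 = 17.86 mg/L
t = ln(C₀ / C) / k = ln(17.86 / 0.962) / 0.01750
  = ln(18.57) / 0.01750 = 2.922 / 0.01750 = 167.0 h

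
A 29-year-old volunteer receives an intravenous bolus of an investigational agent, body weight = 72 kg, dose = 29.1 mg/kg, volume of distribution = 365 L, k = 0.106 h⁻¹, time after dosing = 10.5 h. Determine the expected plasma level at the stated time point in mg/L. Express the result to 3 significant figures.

1.89 mg/L

Total dose = 29.1 × 72 = 2095 mg
C₀ = Dose / Vd = 2095 / 365 = 5.740 mg/L
C = C₀ · e^(−k·t) = 5.740 × e^(−0.1060 × 10.5)
  = 5.740 × 0.3286 = 1.886 mg/L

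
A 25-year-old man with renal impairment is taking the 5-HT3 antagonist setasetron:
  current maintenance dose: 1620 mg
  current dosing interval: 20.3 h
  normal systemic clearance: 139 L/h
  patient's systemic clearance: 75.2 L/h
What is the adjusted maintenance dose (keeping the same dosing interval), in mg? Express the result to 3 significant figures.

876 mg

To keep the same average steady-state level, dosing rate must scale with clearance.
CL ratio = 75.2 / 139 = 0.5410
New dose (same interval) = 1620 × 0.5410 = 876.4 mg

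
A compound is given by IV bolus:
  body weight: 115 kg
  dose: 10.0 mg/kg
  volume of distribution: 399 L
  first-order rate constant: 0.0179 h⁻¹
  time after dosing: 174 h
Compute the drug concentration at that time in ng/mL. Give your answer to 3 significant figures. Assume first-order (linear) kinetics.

128 ng/mL

Total dose = 10.0 × 115 = 1150 mg
C₀ = Dose / Vd = 1150 / 399 = 2.882 mg/L
C = C₀ · e^(−k·t) = 2.882 × e^(−0.01790 × 174)
  = 2.882 × 0.04440 = 0.1280 mg/L
Convert: 0.1280 mg/L × 1000 = 128.0 ng/mL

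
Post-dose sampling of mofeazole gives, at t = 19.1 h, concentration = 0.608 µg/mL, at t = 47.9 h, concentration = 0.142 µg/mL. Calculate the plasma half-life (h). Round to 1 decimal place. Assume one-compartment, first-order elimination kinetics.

13.7 h

k = ln(C₁/C₂) / (t₂ − t₁) = ln(0.608/0.142) / (47.9 − 19.1)
  = 1.454 / 28.80 = 0.05049 h⁻¹
t½ = ln2 / k = 0.693147 / 0.05049 = 13.73 h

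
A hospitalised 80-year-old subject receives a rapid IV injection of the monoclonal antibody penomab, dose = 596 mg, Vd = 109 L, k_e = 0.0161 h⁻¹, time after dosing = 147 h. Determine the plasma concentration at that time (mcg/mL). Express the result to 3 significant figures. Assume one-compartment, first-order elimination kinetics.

0.513 mcg/mL

C₀ = Dose / Vd = 596.0 / 109 = 5.468 mg/L
C = C₀ · e^(−k·t) = 5.468 × e^(−0.01610 × 147)
  = 5.468 × 0.09379 = 0.5128 mg/L
(0.5128 mg/L = 0.5128 mcg/mL)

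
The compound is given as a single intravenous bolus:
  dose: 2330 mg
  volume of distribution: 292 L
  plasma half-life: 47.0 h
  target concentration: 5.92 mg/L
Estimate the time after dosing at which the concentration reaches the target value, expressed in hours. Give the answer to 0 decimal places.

C₀ = Dose / Vd = 2330 / 292 = 7.979 mg/L
k = ln2 / t½ = 0.693147 / 47.0 = 0.01475 h⁻¹
t = ln(C₀ / C) / k = ln(7.979 / 5.92) / 0.01475
  = ln(1.348) / 0.01475 = 0.2986 / 0.01475 = 20.24 h

20 h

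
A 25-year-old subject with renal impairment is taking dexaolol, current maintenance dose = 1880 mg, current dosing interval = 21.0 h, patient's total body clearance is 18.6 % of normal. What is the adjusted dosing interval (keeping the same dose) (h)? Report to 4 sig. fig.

112.9 h

To keep the same average steady-state level, dosing rate must scale with clearance.
CL ratio = 18.6 / 100 = 0.1860
New interval (same dose) = 21.0 / 0.1860 = 112.9 h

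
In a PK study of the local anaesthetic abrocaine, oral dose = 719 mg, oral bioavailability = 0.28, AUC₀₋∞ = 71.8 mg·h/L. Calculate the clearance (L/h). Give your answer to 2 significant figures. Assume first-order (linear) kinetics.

CL = F·Dose / AUC = 0.28 × 719 / 71.8 = 2.804 L/h

2.8 L/h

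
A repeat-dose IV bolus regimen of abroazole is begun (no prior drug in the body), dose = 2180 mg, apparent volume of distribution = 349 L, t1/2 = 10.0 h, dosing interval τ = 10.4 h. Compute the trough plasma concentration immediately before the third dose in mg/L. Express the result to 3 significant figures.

C₀ per dose = Dose / Vd = 2180 / 349 = 6.246 mg/L
k = ln2 / t½ = 0.693147 / 10.0 = 0.06931 h⁻¹
Fraction remaining after one interval: r = e^(−kτ) = e^(−0.06931 × 10.4) = 0.4864
Before dose 3, 2 doses have been given (aged 1τ, 2τ).
C_trough = C₀ × (r + r²) = 6.246 × (0.4864 + 0.2366) = 4.516 mg/L

4.52 mg/L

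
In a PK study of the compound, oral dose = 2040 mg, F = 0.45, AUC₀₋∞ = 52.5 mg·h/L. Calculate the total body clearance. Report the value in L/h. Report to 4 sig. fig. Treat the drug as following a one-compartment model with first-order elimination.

CL = F·Dose / AUC = 0.45 × 2040 / 52.5 = 17.49 L/h

17.49 L/h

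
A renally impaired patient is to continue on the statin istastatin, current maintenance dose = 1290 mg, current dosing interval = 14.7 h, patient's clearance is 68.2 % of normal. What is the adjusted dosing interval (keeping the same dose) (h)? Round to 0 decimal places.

To keep the same average steady-state level, dosing rate must scale with clearance.
CL ratio = 68.2 / 100 = 0.6820
New interval (same dose) = 14.7 / 0.6820 = 21.55 h

22 h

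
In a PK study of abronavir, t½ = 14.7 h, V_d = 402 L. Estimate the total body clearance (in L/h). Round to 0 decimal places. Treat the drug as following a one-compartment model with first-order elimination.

19 L/h

k = ln2 / t½ = 0.693147 / 14.7 = 0.04715 h⁻¹
CL = k × Vd = 0.04715 × 402 = 18.95 L/h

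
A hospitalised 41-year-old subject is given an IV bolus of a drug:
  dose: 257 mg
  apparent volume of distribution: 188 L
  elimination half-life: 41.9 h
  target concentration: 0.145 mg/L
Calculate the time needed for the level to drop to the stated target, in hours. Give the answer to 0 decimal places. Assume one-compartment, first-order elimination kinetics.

136 h

C₀ = Dose / Vd = 257.0 / 188 = 1.367 mg/L
k = ln2 / t½ = 0.693147 / 41.9 = 0.01654 h⁻¹
t = ln(C₀ / C) / k = ln(1.367 / 0.145) / 0.01654
  = ln(9.428) / 0.01654 = 2.244 / 0.01654 = 135.7 h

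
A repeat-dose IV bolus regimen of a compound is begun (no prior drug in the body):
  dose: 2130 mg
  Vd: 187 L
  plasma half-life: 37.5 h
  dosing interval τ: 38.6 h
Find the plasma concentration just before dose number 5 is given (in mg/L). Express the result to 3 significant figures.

10.3 mg/L

C₀ per dose = Dose / Vd = 2130 / 187 = 11.39 mg/L
k = ln2 / t½ = 0.693147 / 37.5 = 0.01848 h⁻¹
Fraction remaining after one interval: r = e^(−kτ) = e^(−0.01848 × 38.6) = 0.4900
Before dose 5, 4 doses have been given (aged 1τ, 2τ, 3τ, 4τ).
C_trough = C₀ × (r + r² + … + r^4) = C₀ × r(1−r^4)/(1−r)
        = 11.39 × 0.4900 × (1 − 0.05765) / (1 − 0.4900) = 10.31 mg/L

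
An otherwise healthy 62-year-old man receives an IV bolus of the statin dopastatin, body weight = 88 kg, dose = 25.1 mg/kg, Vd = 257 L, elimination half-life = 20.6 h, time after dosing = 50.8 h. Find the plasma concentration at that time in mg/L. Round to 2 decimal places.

1.56 mg/L

Total dose = 25.1 × 88 = 2209 mg
C₀ = Dose / Vd = 2209 / 257 = 8.595 mg/L
k = ln2 / t½ = 0.693147 / 20.6 = 0.03365 h⁻¹
C = C₀ · e^(−k·t) = 8.595 × e^(−0.03365 × 50.8)
  = 8.595 × 0.1810 = 1.556 mg/L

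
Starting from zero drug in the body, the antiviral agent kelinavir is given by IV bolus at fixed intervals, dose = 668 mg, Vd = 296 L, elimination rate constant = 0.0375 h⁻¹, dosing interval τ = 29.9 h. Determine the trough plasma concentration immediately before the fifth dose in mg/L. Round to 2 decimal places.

C₀ per dose = Dose / Vd = 668 / 296 = 2.257 mg/L
Fraction remaining after one interval: r = e^(−kτ) = e^(−0.03750 × 29.9) = 0.3259
Before dose 5, 4 doses have been given (aged 1τ, 2τ, 3τ, 4τ).
C_trough = C₀ × (r + r² + … + r^4) = C₀ × r(1−r^4)/(1−r)
        = 2.257 × 0.3259 × (1 − 0.01128) / (1 − 0.3259) = 1.079 mg/L

1.08 mg/L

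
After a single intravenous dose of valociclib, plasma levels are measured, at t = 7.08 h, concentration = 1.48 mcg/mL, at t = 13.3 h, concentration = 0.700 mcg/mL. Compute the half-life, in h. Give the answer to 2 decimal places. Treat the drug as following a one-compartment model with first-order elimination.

k = ln(C₁/C₂) / (t₂ − t₁) = ln(1.48/0.700) / (13.3 − 7.08)
  = 0.7487 / 6.220 = 0.1204 h⁻¹
t½ = ln2 / k = 0.693147 / 0.1204 = 5.757 h

5.76 h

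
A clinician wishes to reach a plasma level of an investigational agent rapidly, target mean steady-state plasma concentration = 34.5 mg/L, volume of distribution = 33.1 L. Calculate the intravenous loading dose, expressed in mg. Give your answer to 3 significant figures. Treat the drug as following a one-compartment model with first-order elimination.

1140 mg

LD = Css × Vd = 34.5 × 33.1 = 1142 mg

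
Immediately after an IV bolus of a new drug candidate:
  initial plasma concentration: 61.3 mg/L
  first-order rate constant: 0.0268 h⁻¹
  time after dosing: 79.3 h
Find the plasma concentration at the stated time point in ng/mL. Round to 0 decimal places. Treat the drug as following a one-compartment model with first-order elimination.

C = C₀ · e^(−k·t) = 61.30 × e^(−0.02680 × 79.3)
  = 61.30 × 0.1194 = 7.319 mg/L
Convert: 7.319 mg/L × 1000 = 7319 ng/mL

7319 ng/mL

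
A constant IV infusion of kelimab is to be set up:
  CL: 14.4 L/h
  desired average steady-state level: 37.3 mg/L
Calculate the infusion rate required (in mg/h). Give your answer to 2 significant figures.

540 mg/h

At steady state, infusion rate R₀ = Css × CL = 37.3 × 14.40 = 537.1 mg/h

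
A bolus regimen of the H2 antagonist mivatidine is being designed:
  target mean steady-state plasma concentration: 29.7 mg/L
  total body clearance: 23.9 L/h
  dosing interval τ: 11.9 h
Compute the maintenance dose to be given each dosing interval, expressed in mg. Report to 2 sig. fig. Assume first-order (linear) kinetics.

8400 mg

At steady state, Dose/τ = Css × CL.
Dose = Css × CL × τ = 29.7 × 23.90 × 11.9 = 8447 mg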